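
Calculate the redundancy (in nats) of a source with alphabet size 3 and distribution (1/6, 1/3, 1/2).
0.0872 nats

Redundancy measures how far a source is from maximum entropy:
R = H_max - H(X)

Maximum entropy for 3 symbols: H_max = log_e(3) = 1.0986 nats
Actual entropy: H(X) = 1.0114 nats
Redundancy: R = 1.0986 - 1.0114 = 0.0872 nats

This redundancy represents potential for compression: the source could be compressed by 0.0872 nats per symbol.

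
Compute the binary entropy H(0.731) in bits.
0.8400 bits

The binary entropy function is:
H(p) = -p log(p) - (1-p) log(1-p)

H(0.731) = -0.731 × log_2(0.731) - 0.269 × log_2(0.269)
H(0.731) = 0.8400 bits

Note: Binary entropy is maximized at p=0.5 (H=1 bit) and minimized at p=0 or p=1 (H=0).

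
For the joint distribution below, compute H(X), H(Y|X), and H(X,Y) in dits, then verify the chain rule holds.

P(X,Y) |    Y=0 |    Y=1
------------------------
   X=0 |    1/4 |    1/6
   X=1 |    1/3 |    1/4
H(X,Y) = 0.5898, H(X) = 0.2950, H(Y|X) = 0.2948 (all in dits)

Chain rule: H(X,Y) = H(X) + H(Y|X)

Left side — joint entropy directly:
H(X,Y) = -Σ p(x,y) log p(x,y) = 0.5898 dits

Right side — compute H(Y|X) from the conditional distributions:
P(X) = (5/12, 7/12), so H(X) = 0.2950 dits
H(Y|X) = Σ_x P(X=x) · H(Y|X=x):
  P(Y|X=0) = (3/5, 2/5), H(Y|X=0) = 0.2923, weight P(X=0) = 5/12
  P(Y|X=1) = (4/7, 3/7), H(Y|X=1) = 0.2966, weight P(X=1) = 7/12
H(Y|X) = 0.2948 dits

H(X) + H(Y|X) = 0.2950 + 0.2948 = 0.5898 dits

Both sides equal 0.5898 dits. ✓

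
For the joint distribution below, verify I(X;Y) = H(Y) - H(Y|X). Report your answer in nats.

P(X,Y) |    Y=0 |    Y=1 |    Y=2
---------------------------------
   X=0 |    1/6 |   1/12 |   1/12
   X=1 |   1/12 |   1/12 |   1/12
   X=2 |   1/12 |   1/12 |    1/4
I(X;Y) = 0.0604 nats

Mutual information has multiple equivalent forms:
- I(X;Y) = H(X) - H(X|Y)
- I(X;Y) = H(Y) - H(Y|X)
- I(X;Y) = H(X) + H(Y) - H(X,Y)

Computing all quantities:
H(X) = 1.0776, H(Y) = 1.0776, H(X,Y) = 2.0947
H(X|Y) = 1.0172, H(Y|X) = 1.0172

Verification:
H(X) - H(X|Y) = 1.0776 - 1.0172 = 0.0604
H(Y) - H(Y|X) = 1.0776 - 1.0172 = 0.0604
H(X) + H(Y) - H(X,Y) = 1.0776 + 1.0776 - 2.0947 = 0.0604

All forms give I(X;Y) = 0.0604 nats. ✓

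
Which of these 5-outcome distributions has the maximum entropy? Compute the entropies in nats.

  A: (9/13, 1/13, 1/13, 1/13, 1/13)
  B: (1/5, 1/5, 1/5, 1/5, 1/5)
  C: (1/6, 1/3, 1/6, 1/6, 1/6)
B

For a discrete distribution over n outcomes, entropy is maximized by the uniform distribution.

Computing entropies:
H(A) = 1.0438 nats
H(B) = 1.6094 nats
H(C) = 1.5607 nats

The uniform distribution (where all probabilities equal 1/5) achieves the maximum entropy of log_e(5) = 1.6094 nats.

Distribution B has the highest entropy.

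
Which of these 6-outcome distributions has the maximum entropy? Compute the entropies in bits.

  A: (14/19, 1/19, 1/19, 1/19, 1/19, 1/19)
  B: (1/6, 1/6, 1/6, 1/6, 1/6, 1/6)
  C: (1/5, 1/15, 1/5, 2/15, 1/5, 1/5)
B

For a discrete distribution over n outcomes, entropy is maximized by the uniform distribution.

Computing entropies:
H(A) = 1.4425 bits
H(B) = 2.5850 bits
H(C) = 2.5056 bits

The uniform distribution (where all probabilities equal 1/6) achieves the maximum entropy of log_2(6) = 2.5850 bits.

Distribution B has the highest entropy.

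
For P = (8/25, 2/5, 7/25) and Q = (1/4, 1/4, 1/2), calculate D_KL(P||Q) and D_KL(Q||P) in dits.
D_KL(P||Q) = 0.0454, D_KL(Q||P) = 0.0481

KL divergence is not symmetric: D_KL(P||Q) ≠ D_KL(Q||P) in general.

D_KL(P||Q) = 0.0454 dits
D_KL(Q||P) = 0.0481 dits

No, they are not equal!

This asymmetry is why KL divergence is not a true distance metric.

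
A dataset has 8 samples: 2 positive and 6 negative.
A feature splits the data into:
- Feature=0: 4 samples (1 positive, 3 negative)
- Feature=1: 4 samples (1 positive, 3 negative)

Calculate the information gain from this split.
0.0000 bits

Information Gain = H(Y) - H(Y|Feature)

Before split:
P(positive) = 2/8 = 0.2500
H(Y) = 0.8113 bits

After split:
Feature=0: H = 0.8113 bits (weight = 4/8)
Feature=1: H = 0.8113 bits (weight = 4/8)
H(Y|Feature) = (4/8)×0.8113 + (4/8)×0.8113 = 0.8113 bits

Information Gain = 0.8113 - 0.8113 = 0.0000 bits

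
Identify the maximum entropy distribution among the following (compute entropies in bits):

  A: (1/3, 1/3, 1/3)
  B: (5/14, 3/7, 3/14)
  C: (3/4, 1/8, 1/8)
A

For a discrete distribution over n outcomes, entropy is maximized by the uniform distribution.

Computing entropies:
H(A) = 1.5850 bits
H(B) = 1.5306 bits
H(C) = 1.0613 bits

The uniform distribution (where all probabilities equal 1/3) achieves the maximum entropy of log_2(3) = 1.5850 bits.

Distribution A has the highest entropy.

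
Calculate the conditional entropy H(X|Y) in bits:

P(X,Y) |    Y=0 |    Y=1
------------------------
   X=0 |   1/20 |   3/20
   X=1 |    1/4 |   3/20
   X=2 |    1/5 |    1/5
1.4660 bits

Using the chain rule: H(X|Y) = H(X,Y) - H(Y)

First, compute H(X,Y) = 2.4660 bits

Marginal P(Y) = (1/2, 1/2)
H(Y) = 1.0000 bits

H(X|Y) = H(X,Y) - H(Y) = 2.4660 - 1.0000 = 1.4660 bits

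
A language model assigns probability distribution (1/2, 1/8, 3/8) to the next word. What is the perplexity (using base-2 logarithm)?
2.6494

Perplexity is 2^H (or exp(H) for natural log).

First, H = -Σ p log p = 1.4056 bits
Perplexity = 2^1.4056 = 2.6494

Interpretation: The model's uncertainty is equivalent to choosing uniformly among 2.6 options.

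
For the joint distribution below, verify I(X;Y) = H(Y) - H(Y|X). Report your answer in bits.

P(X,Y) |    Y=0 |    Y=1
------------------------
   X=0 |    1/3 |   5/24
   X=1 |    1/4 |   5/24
I(X;Y) = 0.0036 bits

Mutual information has multiple equivalent forms:
- I(X;Y) = H(X) - H(X|Y)
- I(X;Y) = H(Y) - H(Y|X)
- I(X;Y) = H(X) + H(Y) - H(X,Y)

Computing all quantities:
H(X) = 0.9950, H(Y) = 0.9799, H(X,Y) = 1.9713
H(X|Y) = 0.9914, H(Y|X) = 0.9763

Verification:
H(X) - H(X|Y) = 0.9950 - 0.9914 = 0.0036
H(Y) - H(Y|X) = 0.9799 - 0.9763 = 0.0036
H(X) + H(Y) - H(X,Y) = 0.9950 + 0.9799 - 1.9713 = 0.0036

All forms give I(X;Y) = 0.0036 bits. ✓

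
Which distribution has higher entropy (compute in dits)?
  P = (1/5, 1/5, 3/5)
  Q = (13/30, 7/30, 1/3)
Q

Computing entropies in dits:
H(P) = 0.4127
H(Q) = 0.4639

Distribution Q has higher entropy.

Intuition: The distribution closer to uniform (more spread out) has higher entropy.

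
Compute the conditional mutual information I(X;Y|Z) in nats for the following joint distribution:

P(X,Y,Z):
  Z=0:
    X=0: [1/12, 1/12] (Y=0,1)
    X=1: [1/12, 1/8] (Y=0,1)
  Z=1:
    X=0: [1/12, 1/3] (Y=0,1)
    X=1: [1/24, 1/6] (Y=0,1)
0.0019 nats

Conditional mutual information: I(X;Y|Z) = H(X|Z) + H(Y|Z) - H(X,Y|Z)

H(Z) = 0.6616
H(X,Z) = 1.3170 → H(X|Z) = 0.6554
H(Y,Z) = 1.2319 → H(Y|Z) = 0.5704
H(X,Y,Z) = 1.8855 → H(X,Y|Z) = 1.2239

I(X;Y|Z) = 0.6554 + 0.5704 - 1.2239 = 0.0019 nats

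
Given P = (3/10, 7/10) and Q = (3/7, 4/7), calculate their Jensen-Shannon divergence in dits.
0.0039 dits

Jensen-Shannon divergence is:
JSD(P||Q) = 0.5 × D_KL(P||M) + 0.5 × D_KL(Q||M)
where M = 0.5 × (P + Q) is the mixture distribution.

M = 0.5 × (3/10, 7/10) + 0.5 × (3/7, 4/7) = (0.364286, 0.635714)

D_KL(P||M) = 0.0040 dits
D_KL(Q||M) = 0.0038 dits

JSD(P||Q) = 0.5 × 0.0040 + 0.5 × 0.0038 = 0.0039 dits

Unlike KL divergence, JSD is symmetric and bounded: 0 ≤ JSD ≤ log(2).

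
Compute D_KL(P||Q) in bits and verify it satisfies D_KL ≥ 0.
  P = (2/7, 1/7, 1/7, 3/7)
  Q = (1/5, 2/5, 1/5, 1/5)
0.3367 bits

KL divergence satisfies the Gibbs inequality: D_KL(P||Q) ≥ 0 for all distributions P, Q.

D_KL(P||Q) = Σ p(x) log(p(x)/q(x))
Term by term:
  x=0: 2/7 × log_2[(2/7)/(1/5)] = 0.1470
  x=1: 1/7 × log_2[(1/7)/(2/5)] = -0.2122
  x=2: 1/7 × log_2[(1/7)/(1/5)] = -0.0693
  x=3: 3/7 × log_2[(3/7)/(1/5)] = 0.4712
D_KL(P||Q) = 0.3367 bits

D_KL(P||Q) = 0.3367 ≥ 0 ✓

This non-negativity is a fundamental property: relative entropy cannot be negative because it measures how different Q is from P.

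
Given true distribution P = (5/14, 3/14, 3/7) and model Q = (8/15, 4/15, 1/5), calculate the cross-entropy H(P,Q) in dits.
0.5201 dits

Cross-entropy: H(P,Q) = -Σ p(x) log q(x)

Alternatively: H(P,Q) = H(P) + D_KL(P||Q)
H(P) = 0.4608 dits
D_KL(P||Q) = 0.0593 dits

H(P,Q) = 0.4608 + 0.0593 = 0.5201 dits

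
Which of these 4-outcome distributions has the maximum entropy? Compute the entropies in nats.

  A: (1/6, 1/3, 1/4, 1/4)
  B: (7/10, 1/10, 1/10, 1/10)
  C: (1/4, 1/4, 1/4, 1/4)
C

For a discrete distribution over n outcomes, entropy is maximized by the uniform distribution.

Computing entropies:
H(A) = 1.3580 nats
H(B) = 0.9404 nats
H(C) = 1.3863 nats

The uniform distribution (where all probabilities equal 1/4) achieves the maximum entropy of log_e(4) = 1.3863 nats.

Distribution C has the highest entropy.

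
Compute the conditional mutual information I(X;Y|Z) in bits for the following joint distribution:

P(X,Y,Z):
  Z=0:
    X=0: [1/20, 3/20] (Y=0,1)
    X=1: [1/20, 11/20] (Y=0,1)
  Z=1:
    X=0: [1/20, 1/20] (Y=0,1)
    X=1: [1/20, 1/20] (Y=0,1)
0.0243 bits

Conditional mutual information: I(X;Y|Z) = H(X|Z) + H(Y|Z) - H(X,Y|Z)

H(Z) = 0.7219
H(X,Z) = 1.5710 → H(X|Z) = 0.8490
H(Y,Z) = 1.3568 → H(Y|Z) = 0.6349
H(X,Y,Z) = 2.1815 → H(X,Y|Z) = 1.4596

I(X;Y|Z) = 0.8490 + 0.6349 - 1.4596 = 0.0243 bits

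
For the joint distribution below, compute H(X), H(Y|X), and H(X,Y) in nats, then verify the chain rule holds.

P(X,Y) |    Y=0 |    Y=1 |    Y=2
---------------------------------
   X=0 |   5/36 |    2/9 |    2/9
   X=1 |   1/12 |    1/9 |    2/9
H(X,Y) = 1.7281, H(X) = 0.6792, H(Y|X) = 1.0489 (all in nats)

Chain rule: H(X,Y) = H(X) + H(Y|X)

Left side — joint entropy directly:
H(X,Y) = -Σ p(x,y) log p(x,y) = 1.7281 nats

Right side — compute H(Y|X) from the conditional distributions:
P(X) = (7/12, 5/12), so H(X) = 0.6792 nats
H(Y|X) = Σ_x P(X=x) · H(Y|X=x):
  P(Y|X=0) = (5/21, 8/21, 8/21), H(Y|X=0) = 1.0770, weight P(X=0) = 7/12
  P(Y|X=1) = (1/5, 4/15, 8/15), H(Y|X=1) = 1.0096, weight P(X=1) = 5/12
H(Y|X) = 1.0489 nats

H(X) + H(Y|X) = 0.6792 + 1.0489 = 1.7281 nats

Both sides equal 1.7281 nats. ✓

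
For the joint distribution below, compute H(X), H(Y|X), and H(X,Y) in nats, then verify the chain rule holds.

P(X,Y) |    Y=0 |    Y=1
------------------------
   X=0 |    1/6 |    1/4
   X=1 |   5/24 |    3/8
H(X,Y) = 1.3398, H(X) = 0.6792, H(Y|X) = 0.6606 (all in nats)

Chain rule: H(X,Y) = H(X) + H(Y|X)

Left side — joint entropy directly:
H(X,Y) = -Σ p(x,y) log p(x,y) = 1.3398 nats

Right side — compute H(Y|X) from the conditional distributions:
P(X) = (5/12, 7/12), so H(X) = 0.6792 nats
H(Y|X) = Σ_x P(X=x) · H(Y|X=x):
  P(Y|X=0) = (2/5, 3/5), H(Y|X=0) = 0.6730, weight P(X=0) = 5/12
  P(Y|X=1) = (5/14, 9/14), H(Y|X=1) = 0.6518, weight P(X=1) = 7/12
H(Y|X) = 0.6606 nats

H(X) + H(Y|X) = 0.6792 + 0.6606 = 1.3398 nats

Both sides equal 1.3398 nats. ✓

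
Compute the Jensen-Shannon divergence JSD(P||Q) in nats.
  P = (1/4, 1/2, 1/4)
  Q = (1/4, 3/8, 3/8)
0.0108 nats

Jensen-Shannon divergence is:
JSD(P||Q) = 0.5 × D_KL(P||M) + 0.5 × D_KL(Q||M)
where M = 0.5 × (P + Q) is the mixture distribution.

M = 0.5 × (1/4, 1/2, 1/4) + 0.5 × (1/4, 3/8, 3/8) = (1/4, 7/16, 5/16)

D_KL(P||M) = 0.0110 nats
D_KL(Q||M) = 0.0106 nats

JSD(P||Q) = 0.5 × 0.0110 + 0.5 × 0.0106 = 0.0108 nats

Unlike KL divergence, JSD is symmetric and bounded: 0 ≤ JSD ≤ log(2).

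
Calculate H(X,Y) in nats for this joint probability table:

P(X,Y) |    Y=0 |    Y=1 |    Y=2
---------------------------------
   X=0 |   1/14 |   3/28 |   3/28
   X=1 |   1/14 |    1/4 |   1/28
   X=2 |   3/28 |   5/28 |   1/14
2.0567 nats

Joint entropy is H(X,Y) = -Σ_{x,y} p(x,y) log p(x,y).

Summing over all non-zero entries:
H(X,Y) = -[1/14·log_e(1/14) + 3/28·log_e(3/28) + 3/28·log_e(3/28) + 1/14·log_e(1/14) + 1/4·log_e(1/4) + 1/28·log_e(1/28) + 3/28·log_e(3/28) + 5/28·log_e(5/28) + 1/14·log_e(1/14)]
H(X,Y) = 2.0567 nats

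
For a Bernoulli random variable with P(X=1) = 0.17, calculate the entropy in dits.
0.1980 dits

The binary entropy function is:
H(p) = -p log(p) - (1-p) log(1-p)

H(0.17) = -0.17 × log_10(0.17) - 0.83 × log_10(0.83)
H(0.17) = 0.1980 dits

Note: Binary entropy is maximized at p=0.5 (H=1 bit) and minimized at p=0 or p=1 (H=0).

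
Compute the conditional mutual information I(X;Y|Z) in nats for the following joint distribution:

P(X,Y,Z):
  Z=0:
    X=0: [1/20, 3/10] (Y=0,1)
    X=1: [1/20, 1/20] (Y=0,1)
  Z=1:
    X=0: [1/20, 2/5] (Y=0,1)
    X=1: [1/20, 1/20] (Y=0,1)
0.0600 nats

Conditional mutual information: I(X;Y|Z) = H(X|Z) + H(Y|Z) - H(X,Y|Z)

H(Z) = 0.6881
H(X,Z) = 1.1873 → H(X|Z) = 0.4991
H(Y,Z) = 1.1873 → H(Y|Z) = 0.4991
H(X,Y,Z) = 1.6264 → H(X,Y|Z) = 0.9383

I(X;Y|Z) = 0.4991 + 0.4991 - 0.9383 = 0.0600 nats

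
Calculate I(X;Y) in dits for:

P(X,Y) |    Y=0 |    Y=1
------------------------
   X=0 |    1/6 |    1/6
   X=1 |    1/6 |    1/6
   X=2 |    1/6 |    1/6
0.0000 dits

Mutual information: I(X;Y) = H(X) + H(Y) - H(X,Y)

Marginals:
P(X) = (1/3, 1/3, 1/3), H(X) = 0.4771 dits
P(Y) = (1/2, 1/2), H(Y) = 0.3010 dits

Joint entropy: H(X,Y) = 0.7782 dits

I(X;Y) = 0.4771 + 0.3010 - 0.7782 = 0.0000 dits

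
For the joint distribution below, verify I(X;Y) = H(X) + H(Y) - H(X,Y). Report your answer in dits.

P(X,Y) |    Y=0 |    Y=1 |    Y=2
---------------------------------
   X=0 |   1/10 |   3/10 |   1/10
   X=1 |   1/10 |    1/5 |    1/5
I(X;Y) = 0.0118 dits

Mutual information has multiple equivalent forms:
- I(X;Y) = H(X) - H(X|Y)
- I(X;Y) = H(Y) - H(Y|X)
- I(X;Y) = H(X) + H(Y) - H(X,Y)

Computing all quantities:
H(X) = 0.3010, H(Y) = 0.4472, H(X,Y) = 0.7365
H(X|Y) = 0.2893, H(Y|X) = 0.4354

Verification:
H(X) - H(X|Y) = 0.3010 - 0.2893 = 0.0118
H(Y) - H(Y|X) = 0.4472 - 0.4354 = 0.0118
H(X) + H(Y) - H(X,Y) = 0.3010 + 0.4472 - 0.7365 = 0.0118

All forms give I(X;Y) = 0.0118 dits. ✓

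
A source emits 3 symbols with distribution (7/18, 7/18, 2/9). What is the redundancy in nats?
0.0298 nats

Redundancy measures how far a source is from maximum entropy:
R = H_max - H(X)

Maximum entropy for 3 symbols: H_max = log_e(3) = 1.0986 nats
Actual entropy: H(X) = 1.0688 nats
Redundancy: R = 1.0986 - 1.0688 = 0.0298 nats

This redundancy represents potential for compression: the source could be compressed by 0.0298 nats per symbol.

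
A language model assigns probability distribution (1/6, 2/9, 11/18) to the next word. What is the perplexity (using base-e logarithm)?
2.5442

Perplexity is e^H (or exp(H) for natural log).

First, H = -Σ p log p = 0.9338 nats
Perplexity = e^0.9338 = 2.5442

Interpretation: The model's uncertainty is equivalent to choosing uniformly among 2.5 options.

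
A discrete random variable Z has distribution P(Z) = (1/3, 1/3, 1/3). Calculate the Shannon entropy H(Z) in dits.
0.4771 dits

Shannon entropy is H(X) = -Σ p(x) log p(x).

For P = (1/3, 1/3, 1/3):
H = -1/3 × log_10(1/3) -1/3 × log_10(1/3) -1/3 × log_10(1/3)
H = 0.4771 dits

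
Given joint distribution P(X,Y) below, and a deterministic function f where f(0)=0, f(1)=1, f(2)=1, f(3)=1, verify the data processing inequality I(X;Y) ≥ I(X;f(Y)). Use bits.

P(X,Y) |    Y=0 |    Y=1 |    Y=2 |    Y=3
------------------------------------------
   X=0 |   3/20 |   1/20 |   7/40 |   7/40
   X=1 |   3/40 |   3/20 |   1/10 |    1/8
I(X;Y) = 0.0699, I(X;f(Y)) = 0.0117, inequality holds: 0.0699 ≥ 0.0117

Data Processing Inequality: For any Markov chain X → Y → Z, we have I(X;Y) ≥ I(X;Z).

Here Z = f(Y) is a deterministic function of Y, forming X → Y → Z.

Original I(X;Y) = 0.0699 bits

After applying f:
P(X,Z) where Z=f(Y):
- P(X,Z=0) = P(X,Y=0)
- P(X,Z=1) = P(X,Y=1) + P(X,Y=2) + P(X,Y=3)

I(X;Z) = I(X;f(Y)) = 0.0117 bits

Verification: 0.0699 ≥ 0.0117 ✓

Information cannot be created by processing; the function f can only lose information about X.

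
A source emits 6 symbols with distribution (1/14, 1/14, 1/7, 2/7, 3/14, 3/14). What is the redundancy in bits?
0.1712 bits

Redundancy measures how far a source is from maximum entropy:
R = H_max - H(X)

Maximum entropy for 6 symbols: H_max = log_2(6) = 2.5850 bits
Actual entropy: H(X) = 2.4138 bits
Redundancy: R = 2.5850 - 2.4138 = 0.1712 bits

This redundancy represents potential for compression: the source could be compressed by 0.1712 bits per symbol.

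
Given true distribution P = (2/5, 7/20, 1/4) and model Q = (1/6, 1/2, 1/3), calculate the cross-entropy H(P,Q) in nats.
1.2340 nats

Cross-entropy: H(P,Q) = -Σ p(x) log q(x)

Alternatively: H(P,Q) = H(P) + D_KL(P||Q)
H(P) = 1.0805 nats
D_KL(P||Q) = 0.1534 nats

H(P,Q) = 1.0805 + 0.1534 = 1.2340 nats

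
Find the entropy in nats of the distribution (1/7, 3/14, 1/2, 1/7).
1.2326 nats

Shannon entropy is H(X) = -Σ p(x) log p(x).

For P = (1/7, 3/14, 1/2, 1/7):
H = -1/7 × log_e(1/7) -3/14 × log_e(3/14) -1/2 × log_e(1/2) -1/7 × log_e(1/7)
H = 1.2326 nats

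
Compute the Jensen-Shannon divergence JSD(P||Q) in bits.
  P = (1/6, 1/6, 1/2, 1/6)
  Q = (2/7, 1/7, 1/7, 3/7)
0.1309 bits

Jensen-Shannon divergence is:
JSD(P||Q) = 0.5 × D_KL(P||M) + 0.5 × D_KL(Q||M)
where M = 0.5 × (P + Q) is the mixture distribution.

M = 0.5 × (1/6, 1/6, 1/2, 1/6) + 0.5 × (2/7, 1/7, 1/7, 3/7) = (0.22619, 0.154762, 9/28, 0.297619)

D_KL(P||M) = 0.1237 bits
D_KL(Q||M) = 0.1381 bits

JSD(P||Q) = 0.5 × 0.1237 + 0.5 × 0.1381 = 0.1309 bits

Unlike KL divergence, JSD is symmetric and bounded: 0 ≤ JSD ≤ log(2).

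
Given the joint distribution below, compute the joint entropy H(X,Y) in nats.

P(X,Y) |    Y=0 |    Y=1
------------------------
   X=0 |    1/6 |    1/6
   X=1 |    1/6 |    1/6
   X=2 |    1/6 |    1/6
1.7918 nats

Joint entropy is H(X,Y) = -Σ_{x,y} p(x,y) log p(x,y).

Summing over all non-zero entries:
H(X,Y) = -[1/6·log_e(1/6) + 1/6·log_e(1/6) + 1/6·log_e(1/6) + 1/6·log_e(1/6) + 1/6·log_e(1/6) + 1/6·log_e(1/6)]
H(X,Y) = 1.7918 nats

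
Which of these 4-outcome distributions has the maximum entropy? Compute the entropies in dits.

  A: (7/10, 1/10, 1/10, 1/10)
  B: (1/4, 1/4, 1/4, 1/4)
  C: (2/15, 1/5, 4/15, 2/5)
B

For a discrete distribution over n outcomes, entropy is maximized by the uniform distribution.

Computing entropies:
H(A) = 0.4084 dits
H(B) = 0.6021 dits
H(C) = 0.5687 dits

The uniform distribution (where all probabilities equal 1/4) achieves the maximum entropy of log_10(4) = 0.6021 dits.

Distribution B has the highest entropy.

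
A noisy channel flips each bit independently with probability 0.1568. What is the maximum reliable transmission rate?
0.3734 bits

For a binary symmetric channel (BSC) with error probability p:
Capacity C = 1 - H(p) bits per symbol

where H(p) = -p log₂(p) - (1-p) log₂(1-p) is the binary entropy function.

H(0.1568) = 0.6266 bits
C = 1 - 0.6266 = 0.3734 bits per symbol

This means we can reliably transmit up to 0.3734 bits of information per channel use.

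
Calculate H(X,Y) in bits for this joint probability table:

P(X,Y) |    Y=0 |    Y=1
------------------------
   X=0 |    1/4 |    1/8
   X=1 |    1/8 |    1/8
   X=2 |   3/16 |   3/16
2.5306 bits

Joint entropy is H(X,Y) = -Σ_{x,y} p(x,y) log p(x,y).

Summing over all non-zero entries:
H(X,Y) = -[1/4·log_2(1/4) + 1/8·log_2(1/8) + 1/8·log_2(1/8) + 1/8·log_2(1/8) + 3/16·log_2(3/16) + 3/16·log_2(3/16)]
H(X,Y) = 2.5306 bits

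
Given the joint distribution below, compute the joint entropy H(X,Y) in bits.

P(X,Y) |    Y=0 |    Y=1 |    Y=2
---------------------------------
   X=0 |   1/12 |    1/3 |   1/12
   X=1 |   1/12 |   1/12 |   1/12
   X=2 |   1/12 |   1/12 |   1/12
2.9183 bits

Joint entropy is H(X,Y) = -Σ_{x,y} p(x,y) log p(x,y).

Summing over all non-zero entries:
H(X,Y) = -[1/12·log_2(1/12) + 1/3·log_2(1/3) + 1/12·log_2(1/12) + 1/12·log_2(1/12) + 1/12·log_2(1/12) + 1/12·log_2(1/12) + 1/12·log_2(1/12) + 1/12·log_2(1/12) + 1/12·log_2(1/12)]
H(X,Y) = 2.9183 bits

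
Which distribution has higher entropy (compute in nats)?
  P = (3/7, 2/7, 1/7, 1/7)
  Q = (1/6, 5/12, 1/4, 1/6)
Q

Computing entropies in nats:
H(P) = 1.2770
H(Q) = 1.3086

Distribution Q has higher entropy.

Intuition: The distribution closer to uniform (more spread out) has higher entropy.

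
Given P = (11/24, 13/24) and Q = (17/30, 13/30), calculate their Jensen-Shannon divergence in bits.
0.0085 bits

Jensen-Shannon divergence is:
JSD(P||Q) = 0.5 × D_KL(P||M) + 0.5 × D_KL(Q||M)
where M = 0.5 × (P + Q) is the mixture distribution.

M = 0.5 × (11/24, 13/24) + 0.5 × (17/30, 13/30) = (0.5125, 0.4875)

D_KL(P||M) = 0.0085 bits
D_KL(Q||M) = 0.0085 bits

JSD(P||Q) = 0.5 × 0.0085 + 0.5 × 0.0085 = 0.0085 bits

Unlike KL divergence, JSD is symmetric and bounded: 0 ≤ JSD ≤ log(2).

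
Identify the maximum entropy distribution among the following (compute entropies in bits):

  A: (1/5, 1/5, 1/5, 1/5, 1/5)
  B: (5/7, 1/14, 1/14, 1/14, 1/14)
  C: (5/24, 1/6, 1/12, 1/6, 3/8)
A

For a discrete distribution over n outcomes, entropy is maximized by the uniform distribution.

Computing entropies:
H(A) = 2.3219 bits
H(B) = 1.4345 bits
H(C) = 2.1625 bits

The uniform distribution (where all probabilities equal 1/5) achieves the maximum entropy of log_2(5) = 2.3219 bits.

Distribution A has the highest entropy.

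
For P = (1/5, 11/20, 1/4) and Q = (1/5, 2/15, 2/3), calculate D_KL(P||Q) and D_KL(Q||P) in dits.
D_KL(P||Q) = 0.2320, D_KL(Q||P) = 0.2019

KL divergence is not symmetric: D_KL(P||Q) ≠ D_KL(Q||P) in general.

D_KL(P||Q) = 0.2320 dits
D_KL(Q||P) = 0.2019 dits

No, they are not equal!

This asymmetry is why KL divergence is not a true distance metric.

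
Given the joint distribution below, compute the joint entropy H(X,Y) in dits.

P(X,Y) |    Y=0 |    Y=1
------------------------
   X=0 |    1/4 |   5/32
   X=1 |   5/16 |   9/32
0.5893 dits

Joint entropy is H(X,Y) = -Σ_{x,y} p(x,y) log p(x,y).

Summing over all non-zero entries:
H(X,Y) = -[1/4·log_10(1/4) + 5/32·log_10(5/32) + 5/16·log_10(5/16) + 9/32·log_10(9/32)]
H(X,Y) = 0.5893 dits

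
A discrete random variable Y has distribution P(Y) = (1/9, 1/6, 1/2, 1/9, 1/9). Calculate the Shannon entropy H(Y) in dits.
0.5983 dits

Shannon entropy is H(X) = -Σ p(x) log p(x).

For P = (1/9, 1/6, 1/2, 1/9, 1/9):
H = -1/9 × log_10(1/9) -1/6 × log_10(1/6) -1/2 × log_10(1/2) -1/9 × log_10(1/9) -1/9 × log_10(1/9)
H = 0.5983 dits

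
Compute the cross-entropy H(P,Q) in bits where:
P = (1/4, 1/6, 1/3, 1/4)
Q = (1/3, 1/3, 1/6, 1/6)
2.1683 bits

Cross-entropy: H(P,Q) = -Σ p(x) log q(x)

Alternatively: H(P,Q) = H(P) + D_KL(P||Q)
H(P) = 1.9591 bits
D_KL(P||Q) = 0.2091 bits

H(P,Q) = 1.9591 + 0.2091 = 2.1683 bits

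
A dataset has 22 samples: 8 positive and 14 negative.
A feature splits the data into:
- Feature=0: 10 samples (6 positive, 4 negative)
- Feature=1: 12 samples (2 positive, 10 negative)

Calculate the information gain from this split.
0.1498 bits

Information Gain = H(Y) - H(Y|Feature)

Before split:
P(positive) = 8/22 = 0.3636
H(Y) = 0.9457 bits

After split:
Feature=0: H = 0.9710 bits (weight = 10/22)
Feature=1: H = 0.6500 bits (weight = 12/22)
H(Y|Feature) = (10/22)×0.9710 + (12/22)×0.6500 = 0.7959 bits

Information Gain = 0.9457 - 0.7959 = 0.1498 bits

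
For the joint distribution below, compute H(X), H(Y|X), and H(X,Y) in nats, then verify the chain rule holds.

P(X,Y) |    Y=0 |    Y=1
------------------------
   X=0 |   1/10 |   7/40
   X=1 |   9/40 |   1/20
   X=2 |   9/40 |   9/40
H(X,Y) = 1.6919, H(X) = 1.0694, H(Y|X) = 0.6226 (all in nats)

Chain rule: H(X,Y) = H(X) + H(Y|X)

Left side — joint entropy directly:
H(X,Y) = -Σ p(x,y) log p(x,y) = 1.6919 nats

Right side — compute H(Y|X) from the conditional distributions:
P(X) = (11/40, 11/40, 9/20), so H(X) = 1.0694 nats
H(Y|X) = Σ_x P(X=x) · H(Y|X=x):
  P(Y|X=0) = (4/11, 7/11), H(Y|X=0) = 0.6555, weight P(X=0) = 11/40
  P(Y|X=1) = (9/11, 2/11), H(Y|X=1) = 0.4741, weight P(X=1) = 11/40
  P(Y|X=2) = (1/2, 1/2), H(Y|X=2) = 0.6931, weight P(X=2) = 9/20
H(Y|X) = 0.6226 nats

H(X) + H(Y|X) = 1.0694 + 0.6226 = 1.6919 nats

Both sides equal 1.6919 nats. ✓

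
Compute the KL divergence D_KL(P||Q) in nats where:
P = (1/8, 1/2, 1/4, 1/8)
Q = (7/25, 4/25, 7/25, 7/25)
0.3398 nats

KL divergence: D_KL(P||Q) = Σ p(x) log(p(x)/q(x))

Computing term by term:
  x=0: 1/8 × log_e[(1/8)/(7/25)] = 1/8 × -0.8065 = -0.1008
  x=1: 1/2 × log_e[(1/2)/(4/25)] = 1/2 × 1.1394 = 0.5697
  x=2: 1/4 × log_e[(1/4)/(7/25)] = 1/4 × -0.1133 = -0.0283
  x=3: 1/8 × log_e[(1/8)/(7/25)] = 1/8 × -0.8065 = -0.1008

D_KL(P||Q) = 0.3398 nats

Note: KL divergence is always non-negative and equals 0 iff P = Q.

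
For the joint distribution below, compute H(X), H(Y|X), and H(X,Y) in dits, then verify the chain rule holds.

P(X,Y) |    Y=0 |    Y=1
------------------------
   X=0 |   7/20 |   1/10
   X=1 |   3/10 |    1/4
H(X,Y) = 0.5670, H(X) = 0.2989, H(Y|X) = 0.2681 (all in dits)

Chain rule: H(X,Y) = H(X) + H(Y|X)

Left side — joint entropy directly:
H(X,Y) = -Σ p(x,y) log p(x,y) = 0.5670 dits

Right side — compute H(Y|X) from the conditional distributions:
P(X) = (9/20, 11/20), so H(X) = 0.2989 dits
H(Y|X) = Σ_x P(X=x) · H(Y|X=x):
  P(Y|X=0) = (7/9, 2/9), H(Y|X=0) = 0.2300, weight P(X=0) = 9/20
  P(Y|X=1) = (6/11, 5/11), H(Y|X=1) = 0.2992, weight P(X=1) = 11/20
H(Y|X) = 0.2681 dits

H(X) + H(Y|X) = 0.2989 + 0.2681 = 0.5670 dits

Both sides equal 0.5670 dits. ✓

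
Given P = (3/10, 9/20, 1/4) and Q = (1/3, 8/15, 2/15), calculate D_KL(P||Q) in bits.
0.0708 bits

KL divergence: D_KL(P||Q) = Σ p(x) log(p(x)/q(x))

Computing term by term:
  x=0: 3/10 × log_2[(3/10)/(1/3)] = 3/10 × -0.1520 = -0.0456
  x=1: 9/20 × log_2[(9/20)/(8/15)] = 9/20 × -0.2451 = -0.1103
  x=2: 1/4 × log_2[(1/4)/(2/15)] = 1/4 × 0.9069 = 0.2267

D_KL(P||Q) = 0.0708 bits

Note: KL divergence is always non-negative and equals 0 iff P = Q.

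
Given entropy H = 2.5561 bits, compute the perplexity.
5.8812

Perplexity is 2^H (or exp(H) for natural log).

H = 2.5561 bits
Perplexity = 2^2.5561 = 5.8812

Interpretation: The model's uncertainty is equivalent to choosing uniformly among 5.9 options.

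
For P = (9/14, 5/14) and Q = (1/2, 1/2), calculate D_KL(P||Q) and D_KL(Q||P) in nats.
D_KL(P||Q) = 0.0414, D_KL(Q||P) = 0.0426

KL divergence is not symmetric: D_KL(P||Q) ≠ D_KL(Q||P) in general.

D_KL(P||Q) = 0.0414 nats
D_KL(Q||P) = 0.0426 nats

No, they are not equal!

This asymmetry is why KL divergence is not a true distance metric.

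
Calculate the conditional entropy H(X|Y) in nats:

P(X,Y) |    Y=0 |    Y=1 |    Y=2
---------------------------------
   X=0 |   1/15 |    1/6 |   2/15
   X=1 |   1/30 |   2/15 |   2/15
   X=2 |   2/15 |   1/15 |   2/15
1.0424 nats

Using the chain rule: H(X|Y) = H(X,Y) - H(Y)

First, compute H(X,Y) = 2.1163 nats

Marginal P(Y) = (7/30, 11/30, 2/5)
H(Y) = 1.0740 nats

H(X|Y) = H(X,Y) - H(Y) = 2.1163 - 1.0740 = 1.0424 nats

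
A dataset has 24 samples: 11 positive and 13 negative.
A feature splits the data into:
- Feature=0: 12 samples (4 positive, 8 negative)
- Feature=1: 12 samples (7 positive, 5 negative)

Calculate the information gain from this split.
0.0459 bits

Information Gain = H(Y) - H(Y|Feature)

Before split:
P(positive) = 11/24 = 0.4583
H(Y) = 0.9950 bits

After split:
Feature=0: H = 0.9183 bits (weight = 12/24)
Feature=1: H = 0.9799 bits (weight = 12/24)
H(Y|Feature) = (12/24)×0.9183 + (12/24)×0.9799 = 0.9491 bits

Information Gain = 0.9950 - 0.9491 = 0.0459 bits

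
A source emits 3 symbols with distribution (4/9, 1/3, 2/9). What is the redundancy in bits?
0.0545 bits

Redundancy measures how far a source is from maximum entropy:
R = H_max - H(X)

Maximum entropy for 3 symbols: H_max = log_2(3) = 1.5850 bits
Actual entropy: H(X) = 1.5305 bits
Redundancy: R = 1.5850 - 1.5305 = 0.0545 bits

This redundancy represents potential for compression: the source could be compressed by 0.0545 bits per symbol.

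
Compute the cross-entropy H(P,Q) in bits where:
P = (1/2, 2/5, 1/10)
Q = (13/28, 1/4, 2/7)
1.5342 bits

Cross-entropy: H(P,Q) = -Σ p(x) log q(x)

Alternatively: H(P,Q) = H(P) + D_KL(P||Q)
H(P) = 1.3610 bits
D_KL(P||Q) = 0.1732 bits

H(P,Q) = 1.3610 + 0.1732 = 1.5342 bits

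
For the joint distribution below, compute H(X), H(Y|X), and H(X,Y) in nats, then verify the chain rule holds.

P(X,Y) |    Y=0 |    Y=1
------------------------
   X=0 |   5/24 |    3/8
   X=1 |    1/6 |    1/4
H(X,Y) = 1.3398, H(X) = 0.6792, H(Y|X) = 0.6606 (all in nats)

Chain rule: H(X,Y) = H(X) + H(Y|X)

Left side — joint entropy directly:
H(X,Y) = -Σ p(x,y) log p(x,y) = 1.3398 nats

Right side — compute H(Y|X) from the conditional distributions:
P(X) = (7/12, 5/12), so H(X) = 0.6792 nats
H(Y|X) = Σ_x P(X=x) · H(Y|X=x):
  P(Y|X=0) = (5/14, 9/14), H(Y|X=0) = 0.6518, weight P(X=0) = 7/12
  P(Y|X=1) = (2/5, 3/5), H(Y|X=1) = 0.6730, weight P(X=1) = 5/12
H(Y|X) = 0.6606 nats

H(X) + H(Y|X) = 0.6792 + 0.6606 = 1.3398 nats

Both sides equal 1.3398 nats. ✓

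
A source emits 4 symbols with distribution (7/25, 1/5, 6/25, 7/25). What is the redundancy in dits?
0.0039 dits

Redundancy measures how far a source is from maximum entropy:
R = H_max - H(X)

Maximum entropy for 4 symbols: H_max = log_10(4) = 0.6021 dits
Actual entropy: H(X) = 0.5981 dits
Redundancy: R = 0.6021 - 0.5981 = 0.0039 dits

This redundancy represents potential for compression: the source could be compressed by 0.0039 dits per symbol.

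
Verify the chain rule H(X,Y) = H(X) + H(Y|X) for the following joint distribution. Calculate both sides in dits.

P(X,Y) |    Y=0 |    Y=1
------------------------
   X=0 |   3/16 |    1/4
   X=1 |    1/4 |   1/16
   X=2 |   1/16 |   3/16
H(X,Y) = 0.7242, H(X) = 0.4654, H(Y|X) = 0.2587 (all in dits)

Chain rule: H(X,Y) = H(X) + H(Y|X)

Left side — joint entropy directly:
H(X,Y) = -Σ p(x,y) log p(x,y) = 0.7242 dits

Right side — compute H(Y|X) from the conditional distributions:
P(X) = (7/16, 5/16, 1/4), so H(X) = 0.4654 dits
H(Y|X) = Σ_x P(X=x) · H(Y|X=x):
  P(Y|X=0) = (3/7, 4/7), H(Y|X=0) = 0.2966, weight P(X=0) = 7/16
  P(Y|X=1) = (4/5, 1/5), H(Y|X=1) = 0.2173, weight P(X=1) = 5/16
  P(Y|X=2) = (1/4, 3/4), H(Y|X=2) = 0.2442, weight P(X=2) = 1/4
H(Y|X) = 0.2587 dits

H(X) + H(Y|X) = 0.4654 + 0.2587 = 0.7242 dits

Both sides equal 0.7242 dits. ✓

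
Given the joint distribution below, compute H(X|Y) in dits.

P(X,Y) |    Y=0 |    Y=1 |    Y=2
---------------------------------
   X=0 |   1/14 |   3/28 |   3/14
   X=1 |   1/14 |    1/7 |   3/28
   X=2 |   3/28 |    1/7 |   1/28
0.4424 dits

Using the chain rule: H(X|Y) = H(X,Y) - H(Y)

First, compute H(X,Y) = 0.9120 dits

Marginal P(Y) = (1/4, 11/28, 5/14)
H(Y) = 0.4696 dits

H(X|Y) = H(X,Y) - H(Y) = 0.9120 - 0.4696 = 0.4424 dits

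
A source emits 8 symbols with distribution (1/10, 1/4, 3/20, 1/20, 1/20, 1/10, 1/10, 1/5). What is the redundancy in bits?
0.1963 bits

Redundancy measures how far a source is from maximum entropy:
R = H_max - H(X)

Maximum entropy for 8 symbols: H_max = log_2(8) = 3.0000 bits
Actual entropy: H(X) = 2.8037 bits
Redundancy: R = 3.0000 - 2.8037 = 0.1963 bits

This redundancy represents potential for compression: the source could be compressed by 0.1963 bits per symbol.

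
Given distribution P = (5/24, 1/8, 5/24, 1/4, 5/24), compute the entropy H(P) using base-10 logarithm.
0.6892 dits

Shannon entropy is H(X) = -Σ p(x) log p(x).

For P = (5/24, 1/8, 5/24, 1/4, 5/24):
H = -5/24 × log_10(5/24) -1/8 × log_10(1/8) -5/24 × log_10(5/24) -1/4 × log_10(1/4) -5/24 × log_10(5/24)
H = 0.6892 dits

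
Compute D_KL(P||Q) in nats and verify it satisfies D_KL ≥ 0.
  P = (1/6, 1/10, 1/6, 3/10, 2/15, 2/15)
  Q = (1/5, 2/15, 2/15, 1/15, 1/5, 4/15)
0.2828 nats

KL divergence satisfies the Gibbs inequality: D_KL(P||Q) ≥ 0 for all distributions P, Q.

D_KL(P||Q) = Σ p(x) log(p(x)/q(x))
Term by term:
  x=0: 1/6 × log_e[(1/6)/(1/5)] = -0.0304
  x=1: 1/10 × log_e[(1/10)/(2/15)] = -0.0288
  x=2: 1/6 × log_e[(1/6)/(2/15)] = 0.0372
  x=3: 3/10 × log_e[(3/10)/(1/15)] = 0.4512
  x=4: 2/15 × log_e[(2/15)/(1/5)] = -0.0541
  x=5: 2/15 × log_e[(2/15)/(4/15)] = -0.0924
D_KL(P||Q) = 0.2828 nats

D_KL(P||Q) = 0.2828 ≥ 0 ✓

This non-negativity is a fundamental property: relative entropy cannot be negative because it measures how different Q is from P.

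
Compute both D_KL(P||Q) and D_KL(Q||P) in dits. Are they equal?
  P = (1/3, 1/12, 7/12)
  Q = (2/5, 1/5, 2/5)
D_KL(P||Q) = 0.0375, D_KL(Q||P) = 0.0422

KL divergence is not symmetric: D_KL(P||Q) ≠ D_KL(Q||P) in general.

D_KL(P||Q) = 0.0375 dits
D_KL(Q||P) = 0.0422 dits

No, they are not equal!

This asymmetry is why KL divergence is not a true distance metric.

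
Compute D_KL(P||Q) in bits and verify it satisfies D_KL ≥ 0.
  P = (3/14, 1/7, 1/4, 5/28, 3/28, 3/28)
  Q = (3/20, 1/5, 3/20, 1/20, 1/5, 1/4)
0.3257 bits

KL divergence satisfies the Gibbs inequality: D_KL(P||Q) ≥ 0 for all distributions P, Q.

D_KL(P||Q) = Σ p(x) log(p(x)/q(x))
Term by term:
  x=0: 3/14 × log_2[(3/14)/(3/20)] = 0.1103
  x=1: 1/7 × log_2[(1/7)/(1/5)] = -0.0693
  x=2: 1/4 × log_2[(1/4)/(3/20)] = 0.1842
  x=3: 5/28 × log_2[(5/28)/(1/20)] = 0.3279
  x=4: 3/28 × log_2[(3/28)/(1/5)] = -0.0965
  x=5: 3/28 × log_2[(3/28)/(1/4)] = -0.1310
D_KL(P||Q) = 0.3257 bits

D_KL(P||Q) = 0.3257 ≥ 0 ✓

This non-negativity is a fundamental property: relative entropy cannot be negative because it measures how different Q is from P.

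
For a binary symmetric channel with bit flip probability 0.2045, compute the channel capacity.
0.2692 bits

For a binary symmetric channel (BSC) with error probability p:
Capacity C = 1 - H(p) bits per symbol

where H(p) = -p log₂(p) - (1-p) log₂(1-p) is the binary entropy function.

H(0.2045) = 0.7308 bits
C = 1 - 0.7308 = 0.2692 bits per symbol

This means we can reliably transmit up to 0.2692 bits of information per channel use.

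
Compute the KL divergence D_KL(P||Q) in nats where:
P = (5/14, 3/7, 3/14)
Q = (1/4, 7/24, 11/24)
0.1294 nats

KL divergence: D_KL(P||Q) = Σ p(x) log(p(x)/q(x))

Computing term by term:
  x=0: 5/14 × log_e[(5/14)/(1/4)] = 5/14 × 0.3567 = 0.1274
  x=1: 3/7 × log_e[(3/7)/(7/24)] = 3/7 × 0.3848 = 0.1649
  x=2: 3/14 × log_e[(3/14)/(11/24)] = 3/14 × -0.7603 = -0.1629

D_KL(P||Q) = 0.1294 nats

Note: KL divergence is always non-negative and equals 0 iff P = Q.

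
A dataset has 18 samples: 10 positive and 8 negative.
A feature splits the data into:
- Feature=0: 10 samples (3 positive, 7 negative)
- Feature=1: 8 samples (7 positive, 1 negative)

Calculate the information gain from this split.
0.2599 bits

Information Gain = H(Y) - H(Y|Feature)

Before split:
P(positive) = 10/18 = 0.5556
H(Y) = 0.9911 bits

After split:
Feature=0: H = 0.8813 bits (weight = 10/18)
Feature=1: H = 0.5436 bits (weight = 8/18)
H(Y|Feature) = (10/18)×0.8813 + (8/18)×0.5436 = 0.7312 bits

Information Gain = 0.9911 - 0.7312 = 0.2599 bits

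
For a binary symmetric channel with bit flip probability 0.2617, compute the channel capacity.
0.1707 bits

For a binary symmetric channel (BSC) with error probability p:
Capacity C = 1 - H(p) bits per symbol

where H(p) = -p log₂(p) - (1-p) log₂(1-p) is the binary entropy function.

H(0.2617) = 0.8293 bits
C = 1 - 0.8293 = 0.1707 bits per symbol

This means we can reliably transmit up to 0.1707 bits of information per channel use.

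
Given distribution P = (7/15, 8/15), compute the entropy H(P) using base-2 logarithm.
0.9968 bits

Shannon entropy is H(X) = -Σ p(x) log p(x).

For P = (7/15, 8/15):
H = -7/15 × log_2(7/15) -8/15 × log_2(8/15)
H = 0.9968 bits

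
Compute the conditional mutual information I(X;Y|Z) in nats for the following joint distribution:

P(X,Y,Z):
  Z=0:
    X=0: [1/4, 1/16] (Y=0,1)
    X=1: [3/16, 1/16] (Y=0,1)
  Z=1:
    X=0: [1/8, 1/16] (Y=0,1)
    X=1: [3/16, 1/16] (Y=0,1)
0.0028 nats

Conditional mutual information: I(X;Y|Z) = H(X|Z) + H(Y|Z) - H(X,Y|Z)

H(Z) = 0.6853
H(X,Z) = 1.3705 → H(X|Z) = 0.6852
H(Y,Z) = 1.2450 → H(Y|Z) = 0.5597
H(X,Y,Z) = 1.9274 → H(X,Y|Z) = 1.2421

I(X;Y|Z) = 0.6852 + 0.5597 - 1.2421 = 0.0028 nats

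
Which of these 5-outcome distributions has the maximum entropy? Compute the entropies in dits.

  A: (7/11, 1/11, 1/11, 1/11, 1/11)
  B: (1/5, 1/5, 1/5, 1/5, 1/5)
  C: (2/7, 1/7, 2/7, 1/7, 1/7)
B

For a discrete distribution over n outcomes, entropy is maximized by the uniform distribution.

Computing entropies:
H(A) = 0.5036 dits
H(B) = 0.6990 dits
H(C) = 0.6731 dits

The uniform distribution (where all probabilities equal 1/5) achieves the maximum entropy of log_10(5) = 0.6990 dits.

Distribution B has the highest entropy.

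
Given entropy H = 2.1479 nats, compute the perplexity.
8.5668

Perplexity is e^H (or exp(H) for natural log).

H = 2.1479 nats
Perplexity = e^2.1479 = 8.5668

Interpretation: The model's uncertainty is equivalent to choosing uniformly among 8.6 options.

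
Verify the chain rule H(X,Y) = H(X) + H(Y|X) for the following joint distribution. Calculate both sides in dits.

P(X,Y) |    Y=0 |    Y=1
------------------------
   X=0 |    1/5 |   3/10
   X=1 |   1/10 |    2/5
H(X,Y) = 0.5558, H(X) = 0.3010, H(Y|X) = 0.2548 (all in dits)

Chain rule: H(X,Y) = H(X) + H(Y|X)

Left side — joint entropy directly:
H(X,Y) = -Σ p(x,y) log p(x,y) = 0.5558 dits

Right side — compute H(Y|X) from the conditional distributions:
P(X) = (1/2, 1/2), so H(X) = 0.3010 dits
H(Y|X) = Σ_x P(X=x) · H(Y|X=x):
  P(Y|X=0) = (2/5, 3/5), H(Y|X=0) = 0.2923, weight P(X=0) = 1/2
  P(Y|X=1) = (1/5, 4/5), H(Y|X=1) = 0.2173, weight P(X=1) = 1/2
H(Y|X) = 0.2548 dits

H(X) + H(Y|X) = 0.3010 + 0.2548 = 0.5558 dits

Both sides equal 0.5558 dits. ✓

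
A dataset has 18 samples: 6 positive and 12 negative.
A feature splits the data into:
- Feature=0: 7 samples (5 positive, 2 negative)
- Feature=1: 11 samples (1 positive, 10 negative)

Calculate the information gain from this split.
0.3141 bits

Information Gain = H(Y) - H(Y|Feature)

Before split:
P(positive) = 6/18 = 0.3333
H(Y) = 0.9183 bits

After split:
Feature=0: H = 0.8631 bits (weight = 7/18)
Feature=1: H = 0.4395 bits (weight = 11/18)
H(Y|Feature) = (7/18)×0.8631 + (11/18)×0.4395 = 0.6042 bits

Information Gain = 0.9183 - 0.6042 = 0.3141 bits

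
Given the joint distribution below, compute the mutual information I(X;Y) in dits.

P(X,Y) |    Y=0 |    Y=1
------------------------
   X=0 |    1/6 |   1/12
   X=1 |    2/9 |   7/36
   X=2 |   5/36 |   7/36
0.0079 dits

Mutual information: I(X;Y) = H(X) + H(Y) - H(X,Y)

Marginals:
P(X) = (1/4, 5/12, 1/3), H(X) = 0.4680 dits
P(Y) = (19/36, 17/36), H(Y) = 0.3004 dits

Joint entropy: H(X,Y) = 0.7604 dits

I(X;Y) = 0.4680 + 0.3004 - 0.7604 = 0.0079 dits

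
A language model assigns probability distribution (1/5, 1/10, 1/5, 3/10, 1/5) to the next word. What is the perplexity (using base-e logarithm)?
4.7451

Perplexity is e^H (or exp(H) for natural log).

First, H = -Σ p log p = 1.5571 nats
Perplexity = e^1.5571 = 4.7451

Interpretation: The model's uncertainty is equivalent to choosing uniformly among 4.7 options.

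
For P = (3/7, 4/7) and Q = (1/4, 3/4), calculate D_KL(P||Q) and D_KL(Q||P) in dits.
D_KL(P||Q) = 0.0328, D_KL(Q||P) = 0.0301

KL divergence is not symmetric: D_KL(P||Q) ≠ D_KL(Q||P) in general.

D_KL(P||Q) = 0.0328 dits
D_KL(Q||P) = 0.0301 dits

No, they are not equal!

This asymmetry is why KL divergence is not a true distance metric.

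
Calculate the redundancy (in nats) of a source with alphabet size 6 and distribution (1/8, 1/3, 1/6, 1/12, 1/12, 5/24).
0.1261 nats

Redundancy measures how far a source is from maximum entropy:
R = H_max - H(X)

Maximum entropy for 6 symbols: H_max = log_e(6) = 1.7918 nats
Actual entropy: H(X) = 1.6657 nats
Redundancy: R = 1.7918 - 1.6657 = 0.1261 nats

This redundancy represents potential for compression: the source could be compressed by 0.1261 nats per symbol.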